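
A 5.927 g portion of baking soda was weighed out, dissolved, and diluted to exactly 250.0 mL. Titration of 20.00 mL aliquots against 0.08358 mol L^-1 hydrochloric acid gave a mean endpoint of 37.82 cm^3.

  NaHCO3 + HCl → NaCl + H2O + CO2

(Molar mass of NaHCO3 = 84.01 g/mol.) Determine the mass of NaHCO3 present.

3.319 g

n(HCl) per titration = 0.03782 × 0.08358 = 3.161 × 10^-3 mol
n(NaHCO3) in each aliquot = 3.161 × 10^-3 mol (1:1 ratio)
n(NaHCO3) in the whole flask = 3.161 × 10^-3 × 250.0/20.00 = 0.03951 mol
mass of NaHCO3 = 0.03951 × 84.01 = 3.319 g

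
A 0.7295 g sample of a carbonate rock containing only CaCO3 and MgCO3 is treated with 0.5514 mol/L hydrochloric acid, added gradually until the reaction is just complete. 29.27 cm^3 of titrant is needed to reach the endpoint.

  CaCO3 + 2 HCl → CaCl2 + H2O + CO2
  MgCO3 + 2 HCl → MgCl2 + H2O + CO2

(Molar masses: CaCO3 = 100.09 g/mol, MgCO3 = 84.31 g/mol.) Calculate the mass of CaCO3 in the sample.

0.3117 g

n(HCl) = 0.02927 × 0.5514 = 0.01614 mol
Let x = n(CaCO3), y = n(MgCO3).
Titrant: 2x + 2y = 0.01614;  mass: 100.09x + 84.31y = 0.7295
Solving, x = 3.114 × 10^-3 mol, y = 4.956 × 10^-3 mol
mass of CaCO3 = 3.114 × 10^-3 × 100.09 = 0.3117 g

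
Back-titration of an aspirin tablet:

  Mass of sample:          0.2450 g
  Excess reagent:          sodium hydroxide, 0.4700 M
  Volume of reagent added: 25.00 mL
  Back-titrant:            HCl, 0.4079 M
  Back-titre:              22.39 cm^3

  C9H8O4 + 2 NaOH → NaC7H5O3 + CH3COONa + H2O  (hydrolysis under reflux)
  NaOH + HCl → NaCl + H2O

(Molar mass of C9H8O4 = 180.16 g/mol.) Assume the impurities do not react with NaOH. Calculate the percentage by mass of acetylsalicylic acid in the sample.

96.22 %

n(NaOH) added = 0.02500 × 0.4700 = 0.01175 mol
n(HCl) used in back-titration = 0.02239 × 0.4079 = 9.133 × 10^-3 mol
n(NaOH) left over = 9.133 × 10^-3 mol (1:1 ratio)
n(NaOH) consumed by analyte = 0.01175 − 9.133 × 10^-3 = 2.617 × 10^-3 mol
From the 1:2 ratio, n(C9H8O4) = 1/2 × 2.617 × 10^-3 = 1.309 × 10^-3 mol
mass of C9H8O4 = 1.309 × 10^-3 × 180.16 = 0.2358 g
% C9H8O4 = 0.2358 / 0.2450 × 100 = 96.22 %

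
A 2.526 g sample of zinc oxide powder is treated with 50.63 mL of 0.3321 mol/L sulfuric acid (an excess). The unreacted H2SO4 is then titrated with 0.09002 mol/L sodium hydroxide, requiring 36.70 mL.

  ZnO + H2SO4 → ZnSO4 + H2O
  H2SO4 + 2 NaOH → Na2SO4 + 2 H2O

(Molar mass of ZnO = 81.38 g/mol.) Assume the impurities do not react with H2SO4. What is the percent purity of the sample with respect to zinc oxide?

n(H2SO4) added = 0.05063 × 0.3321 = 0.01681 mol
n(NaOH) used in back-titration = 0.03670 × 0.09002 = 3.304 × 10^-3 mol
From the 1:2 ratio, n(H2SO4) left over = 1/2 × 3.304 × 10^-3 = 1.652 × 10^-3 mol
n(H2SO4) consumed by analyte = 0.01681 − 1.652 × 10^-3 = 0.01516 mol
n(ZnO) = 0.01516 mol (1:1 ratio)
mass of ZnO = 0.01516 × 81.38 = 1.234 g
% ZnO = 1.234 / 2.526 × 100 = 48.85 %

48.85 %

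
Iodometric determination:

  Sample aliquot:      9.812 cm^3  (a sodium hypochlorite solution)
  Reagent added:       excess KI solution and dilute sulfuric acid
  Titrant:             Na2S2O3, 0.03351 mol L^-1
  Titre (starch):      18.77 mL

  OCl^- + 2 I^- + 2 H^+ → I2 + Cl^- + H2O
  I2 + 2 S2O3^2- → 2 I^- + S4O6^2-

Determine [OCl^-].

0.03205 mol/L

n(S2O3^2-) = 0.01877 × 0.03351 = 6.290 × 10^-4 mol
n(I2) = n(S2O3^2-)/2 = 3.145 × 10^-4 mol
n(OCl^-) in the aliquot = 3.145 × 10^-4 mol (1:1 ratio)
[OCl^-] = 3.145 × 10^-4 / 0.009812 = 0.03205 mol/L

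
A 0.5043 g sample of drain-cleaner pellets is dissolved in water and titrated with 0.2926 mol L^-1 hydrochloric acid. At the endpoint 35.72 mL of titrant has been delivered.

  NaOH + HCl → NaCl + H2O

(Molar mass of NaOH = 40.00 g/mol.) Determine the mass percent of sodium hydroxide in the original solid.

n(HCl) = 0.03572 L × 0.2926 mol/L = 0.01045 mol
n(NaOH) = 0.01045 mol (1:1 ratio)
mass of NaOH = 0.01045 × 40.00 g/mol = 0.4181 g
% NaOH = 0.4181 / 0.5043 × 100 = 82.90 %

82.90 %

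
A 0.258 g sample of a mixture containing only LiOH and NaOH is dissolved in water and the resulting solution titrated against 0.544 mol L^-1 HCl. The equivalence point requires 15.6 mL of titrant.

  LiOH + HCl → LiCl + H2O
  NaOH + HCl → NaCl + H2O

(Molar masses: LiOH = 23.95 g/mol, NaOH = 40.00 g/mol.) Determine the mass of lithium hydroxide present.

0.122 g

n(HCl) = 0.0156 × 0.544 = 8.49 × 10^-3 mol
Let x = n(LiOH), y = n(NaOH).
Titrant: 1x + 1y = 8.49 × 10^-3;  mass: 23.95x + 40.00y = 0.258
Solving, x = 5.08 × 10^-3 mol, y = 3.41 × 10^-3 mol
mass of LiOH = 5.08 × 10^-3 × 23.95 = 0.122 g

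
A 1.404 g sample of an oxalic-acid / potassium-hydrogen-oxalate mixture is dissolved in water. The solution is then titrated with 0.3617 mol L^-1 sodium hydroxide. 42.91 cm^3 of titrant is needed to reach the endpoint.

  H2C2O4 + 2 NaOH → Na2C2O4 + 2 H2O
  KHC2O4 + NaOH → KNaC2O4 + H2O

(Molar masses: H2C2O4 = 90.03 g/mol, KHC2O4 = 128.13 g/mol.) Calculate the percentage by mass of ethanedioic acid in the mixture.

n(NaOH) = 0.04291 × 0.3617 = 0.01552 mol
Let x = n(H2C2O4), y = n(KHC2O4).
Titrant: 2x + 1y = 0.01552;  mass: 90.03x + 128.13y = 1.404
Solving, x = 3.517 × 10^-3 mol, y = 8.486 × 10^-3 mol
mass of H2C2O4 = 3.517 × 10^-3 × 90.03 = 0.3166 g
% H2C2O4 = 0.3166 / 1.404 × 100 = 22.55 %

22.55 %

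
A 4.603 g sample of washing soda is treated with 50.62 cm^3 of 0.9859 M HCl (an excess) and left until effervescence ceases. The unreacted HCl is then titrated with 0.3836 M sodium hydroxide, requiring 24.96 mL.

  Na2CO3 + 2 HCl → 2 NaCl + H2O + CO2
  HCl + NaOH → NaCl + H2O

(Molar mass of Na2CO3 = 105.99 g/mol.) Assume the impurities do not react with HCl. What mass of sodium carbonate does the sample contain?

2.137 g

n(HCl) added = 0.05062 × 0.9859 = 0.04991 mol
n(NaOH) used in back-titration = 0.02496 × 0.3836 = 9.575 × 10^-3 mol
n(HCl) left over = 9.575 × 10^-3 mol (1:1 ratio)
n(HCl) consumed by analyte = 0.04991 − 9.575 × 10^-3 = 0.04033 mol
From the 1:2 ratio, n(Na2CO3) = 1/2 × 0.04033 = 0.02017 mol
mass of Na2CO3 = 0.02017 × 105.99 = 2.137 g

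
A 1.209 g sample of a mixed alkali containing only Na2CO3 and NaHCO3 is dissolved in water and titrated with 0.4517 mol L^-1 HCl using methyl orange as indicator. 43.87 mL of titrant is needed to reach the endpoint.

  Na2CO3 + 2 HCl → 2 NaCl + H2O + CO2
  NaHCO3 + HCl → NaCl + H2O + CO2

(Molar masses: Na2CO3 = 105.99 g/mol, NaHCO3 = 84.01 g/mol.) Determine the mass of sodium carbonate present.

n(HCl) = 0.04387 × 0.4517 = 0.01982 mol
Let x = n(Na2CO3), y = n(NaHCO3).
Titrant: 2x + 1y = 0.01982;  mass: 105.99x + 84.01y = 1.209
Solving, x = 7.347 × 10^-3 mol, y = 5.122 × 10^-3 mol
mass of Na2CO3 = 7.347 × 10^-3 × 105.99 = 0.7787 g

0.7787 g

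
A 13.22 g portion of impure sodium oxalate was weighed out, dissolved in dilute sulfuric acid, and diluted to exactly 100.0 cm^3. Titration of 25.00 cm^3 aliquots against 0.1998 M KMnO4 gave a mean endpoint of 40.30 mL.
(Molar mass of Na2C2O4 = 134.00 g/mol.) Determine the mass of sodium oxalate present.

10.79 g

2 MnO4^- + 5 C2O4^2- + 16 H^+ → 2 Mn^2+ + 10 CO2 + 8 H2O
n(KMnO4) per titration = 0.04030 × 0.1998 = 8.052 × 10^-3 mol
From the 5:2 ratio, n(Na2C2O4) in each aliquot = 5/2 × 8.052 × 10^-3 = 0.02013 mol
n(Na2C2O4) in the whole flask = 0.02013 × 100.0/25.00 = 0.08052 mol
mass of Na2C2O4 = 0.08052 × 134.00 = 10.79 g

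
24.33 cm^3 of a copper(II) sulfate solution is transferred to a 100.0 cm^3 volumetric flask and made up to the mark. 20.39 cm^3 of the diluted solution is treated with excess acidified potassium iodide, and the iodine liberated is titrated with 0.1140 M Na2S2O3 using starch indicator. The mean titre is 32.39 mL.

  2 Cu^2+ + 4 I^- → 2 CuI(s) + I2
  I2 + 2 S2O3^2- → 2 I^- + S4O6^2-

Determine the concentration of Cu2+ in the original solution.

n(S2O3^2-) = 0.03239 × 0.1140 = 3.692 × 10^-3 mol
n(I2) = n(S2O3^2-)/2 = 1.846 × 10^-3 mol
From the 2:1 ratio, n(Cu2+) in the aliquot = 2/1 × 1.846 × 10^-3 = 3.692 × 10^-3 mol
[Cu2+]_dilute = 3.692 × 10^-3 / 0.02039 = 0.1811 mol/L
[Cu2+]_original = 0.1811 × 100.0/24.33 = 0.7443 mol/L

0.7443 M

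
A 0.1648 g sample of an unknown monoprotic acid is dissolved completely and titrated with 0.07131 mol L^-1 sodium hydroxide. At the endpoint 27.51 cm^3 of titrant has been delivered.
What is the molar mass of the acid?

n(NaOH) = 0.02751 L × 0.07131 mol/L = 1.962 × 10^-3 mol
n(HA) = 1.962 × 10^-3 mol (1:1 ratio)
M = m / n = 0.1648 g / 1.962 × 10^-3 mol = 84.01 g/mol

84.01 g/mol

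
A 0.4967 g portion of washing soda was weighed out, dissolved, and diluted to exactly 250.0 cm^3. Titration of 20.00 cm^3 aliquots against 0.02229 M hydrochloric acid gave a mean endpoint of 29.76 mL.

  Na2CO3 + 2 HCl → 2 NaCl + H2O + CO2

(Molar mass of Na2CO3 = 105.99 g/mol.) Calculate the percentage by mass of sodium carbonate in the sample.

88.47 %

n(HCl) per titration = 0.02976 × 0.02229 = 6.634 × 10^-4 mol
From the 1:2 ratio, n(Na2CO3) in each aliquot = 1/2 × 6.634 × 10^-4 = 3.317 × 10^-4 mol
n(Na2CO3) in the whole flask = 3.317 × 10^-4 × 250.0/20.00 = 4.146 × 10^-3 mol
mass of Na2CO3 = 4.146 × 10^-3 × 105.99 = 0.4394 g
% Na2CO3 = 0.4394 / 0.4967 × 100 = 88.47 %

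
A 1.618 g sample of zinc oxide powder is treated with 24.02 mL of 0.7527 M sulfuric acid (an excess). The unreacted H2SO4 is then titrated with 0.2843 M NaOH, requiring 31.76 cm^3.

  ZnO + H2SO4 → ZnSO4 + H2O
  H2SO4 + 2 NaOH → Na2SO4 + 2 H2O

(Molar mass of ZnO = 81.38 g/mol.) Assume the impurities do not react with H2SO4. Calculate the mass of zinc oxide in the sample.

1.104 g

n(H2SO4) added = 0.02402 × 0.7527 = 0.01808 mol
n(NaOH) used in back-titration = 0.03176 × 0.2843 = 9.029 × 10^-3 mol
From the 1:2 ratio, n(H2SO4) left over = 1/2 × 9.029 × 10^-3 = 4.515 × 10^-3 mol
n(H2SO4) consumed by analyte = 0.01808 − 4.515 × 10^-3 = 0.01357 mol
n(ZnO) = 0.01357 mol (1:1 ratio)
mass of ZnO = 0.01357 × 81.38 = 1.104 g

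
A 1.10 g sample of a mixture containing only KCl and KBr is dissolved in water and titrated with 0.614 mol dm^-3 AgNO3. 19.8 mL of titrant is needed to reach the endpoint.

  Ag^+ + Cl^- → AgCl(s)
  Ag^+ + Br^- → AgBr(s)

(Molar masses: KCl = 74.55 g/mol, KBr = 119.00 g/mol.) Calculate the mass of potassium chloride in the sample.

n(AgNO3) = 0.0198 × 0.614 = 0.0122 mol
Let x = n(KCl), y = n(KBr).
Titrant: 1x + 1y = 0.0122;  mass: 74.55x + 119.00y = 1.10
Solving, x = 7.80 × 10^-3 mol, y = 4.36 × 10^-3 mol
mass of KCl = 7.80 × 10^-3 × 74.55 = 0.581 g

0.581 g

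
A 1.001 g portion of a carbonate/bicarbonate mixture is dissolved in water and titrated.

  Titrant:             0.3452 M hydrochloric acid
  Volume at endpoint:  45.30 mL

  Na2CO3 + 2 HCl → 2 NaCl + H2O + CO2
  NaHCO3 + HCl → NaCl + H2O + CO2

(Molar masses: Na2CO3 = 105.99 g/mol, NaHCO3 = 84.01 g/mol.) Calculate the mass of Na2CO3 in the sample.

n(HCl) = 0.04530 × 0.3452 = 0.01564 mol
Let x = n(Na2CO3), y = n(NaHCO3).
Titrant: 2x + 1y = 0.01564;  mass: 105.99x + 84.01y = 1.001
Solving, x = 5.041 × 10^-3 mol, y = 5.555 × 10^-3 mol
mass of Na2CO3 = 5.041 × 10^-3 × 105.99 = 0.5343 g

0.5343 g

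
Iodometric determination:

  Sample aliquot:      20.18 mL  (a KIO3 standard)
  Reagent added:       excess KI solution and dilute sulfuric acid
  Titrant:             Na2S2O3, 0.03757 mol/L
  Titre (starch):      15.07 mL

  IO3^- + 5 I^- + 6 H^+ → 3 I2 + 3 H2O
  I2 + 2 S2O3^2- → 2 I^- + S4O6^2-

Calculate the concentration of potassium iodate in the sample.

0.004676 mol/L

n(S2O3^2-) = 0.01507 × 0.03757 = 5.662 × 10^-4 mol
n(I2) = n(S2O3^2-)/2 = 2.831 × 10^-4 mol
From the 1:3 ratio, n(IO3^-) in the aliquot = 1/3 × 2.831 × 10^-4 = 9.436 × 10^-5 mol
[IO3^-] = 9.436 × 10^-5 / 0.02018 = 0.004676 mol/L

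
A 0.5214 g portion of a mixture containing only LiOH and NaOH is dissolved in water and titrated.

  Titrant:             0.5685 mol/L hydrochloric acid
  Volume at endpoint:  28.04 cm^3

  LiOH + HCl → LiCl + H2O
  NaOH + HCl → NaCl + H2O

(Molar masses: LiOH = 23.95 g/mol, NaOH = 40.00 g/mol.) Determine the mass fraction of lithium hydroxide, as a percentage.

33.26 %

n(HCl) = 0.02804 × 0.5685 = 0.01594 mol
Let x = n(LiOH), y = n(NaOH).
Titrant: 1x + 1y = 0.01594;  mass: 23.95x + 40.00y = 0.5214
Solving, x = 7.242 × 10^-3 mol, y = 8.699 × 10^-3 mol
mass of LiOH = 7.242 × 10^-3 × 23.95 = 0.1734 g
% LiOH = 0.1734 / 0.5214 × 100 = 33.26 %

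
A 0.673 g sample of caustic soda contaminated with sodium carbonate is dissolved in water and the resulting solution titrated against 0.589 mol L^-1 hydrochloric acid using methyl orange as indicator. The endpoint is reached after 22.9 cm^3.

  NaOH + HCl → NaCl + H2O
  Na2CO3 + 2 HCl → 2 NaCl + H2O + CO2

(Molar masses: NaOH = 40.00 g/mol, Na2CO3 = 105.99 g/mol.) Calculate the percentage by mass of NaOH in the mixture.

n(HCl) = 0.0229 × 0.589 = 0.0135 mol
Let x = n(NaOH), y = n(Na2CO3).
Titrant: 1x + 2y = 0.0135;  mass: 40.00x + 105.99y = 0.673
Solving, x = 3.22 × 10^-3 mol, y = 5.14 × 10^-3 mol
mass of NaOH = 3.22 × 10^-3 × 40.00 = 0.129 g
% NaOH = 0.129 / 0.673 × 100 = 19.1 %

19.1 %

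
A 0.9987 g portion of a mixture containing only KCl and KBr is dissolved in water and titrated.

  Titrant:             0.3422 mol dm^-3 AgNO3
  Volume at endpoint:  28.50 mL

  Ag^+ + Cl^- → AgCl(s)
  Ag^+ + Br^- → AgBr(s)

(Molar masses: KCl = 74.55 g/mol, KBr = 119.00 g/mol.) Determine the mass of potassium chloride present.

n(AgNO3) = 0.02850 × 0.3422 = 9.753 × 10^-3 mol
Let x = n(KCl), y = n(KBr).
Titrant: 1x + 1y = 9.753 × 10^-3;  mass: 74.55x + 119.00y = 0.9987
Solving, x = 3.642 × 10^-3 mol, y = 6.111 × 10^-3 mol
mass of KCl = 3.642 × 10^-3 × 74.55 = 0.2715 g

0.2715 g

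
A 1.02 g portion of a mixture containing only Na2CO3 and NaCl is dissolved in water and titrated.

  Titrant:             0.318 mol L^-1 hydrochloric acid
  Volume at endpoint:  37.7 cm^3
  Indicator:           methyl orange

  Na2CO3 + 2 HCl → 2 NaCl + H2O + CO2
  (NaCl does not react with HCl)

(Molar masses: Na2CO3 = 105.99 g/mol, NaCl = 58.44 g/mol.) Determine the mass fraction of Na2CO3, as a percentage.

62.3 %

n(HCl) = 0.0377 × 0.318 = 0.0120 mol
Let x = n(Na2CO3), y = n(NaCl).
Titrant: 2x = 0.0120;  mass: 105.99x + 58.44y = 1.02
Solving, x = 5.99 × 10^-3 mol, y = 6.58 × 10^-3 mol
mass of Na2CO3 = 5.99 × 10^-3 × 105.99 = 0.635 g
% Na2CO3 = 0.635 / 1.02 × 100 = 62.3 %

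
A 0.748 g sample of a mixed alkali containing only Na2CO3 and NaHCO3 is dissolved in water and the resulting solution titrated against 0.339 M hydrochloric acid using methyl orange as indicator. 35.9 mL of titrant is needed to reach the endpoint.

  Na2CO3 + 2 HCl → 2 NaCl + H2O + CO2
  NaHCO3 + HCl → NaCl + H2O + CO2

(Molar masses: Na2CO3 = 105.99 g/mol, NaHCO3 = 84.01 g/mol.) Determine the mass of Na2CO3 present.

0.469 g

n(HCl) = 0.0359 × 0.339 = 0.0122 mol
Let x = n(Na2CO3), y = n(NaHCO3).
Titrant: 2x + 1y = 0.0122;  mass: 105.99x + 84.01y = 0.748
Solving, x = 4.42 × 10^-3 mol, y = 3.32 × 10^-3 mol
mass of Na2CO3 = 4.42 × 10^-3 × 105.99 = 0.469 g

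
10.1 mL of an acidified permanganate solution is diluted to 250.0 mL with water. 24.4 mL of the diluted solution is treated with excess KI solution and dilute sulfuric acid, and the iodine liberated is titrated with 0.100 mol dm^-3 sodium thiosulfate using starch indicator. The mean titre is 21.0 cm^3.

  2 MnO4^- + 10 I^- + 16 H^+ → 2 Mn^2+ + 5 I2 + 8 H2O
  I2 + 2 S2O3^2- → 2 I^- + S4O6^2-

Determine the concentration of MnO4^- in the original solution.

0.426 mol/L

n(S2O3^2-) = 0.0210 × 0.100 = 2.10 × 10^-3 mol
n(I2) = n(S2O3^2-)/2 = 1.05 × 10^-3 mol
From the 2:5 ratio, n(MnO4^-) in the aliquot = 2/5 × 1.05 × 10^-3 = 4.20 × 10^-4 mol
[MnO4^-]_dilute = 4.20 × 10^-4 / 0.0244 = 0.0172 mol/L
[MnO4^-]_original = 0.0172 × 250.0/10.1 = 0.426 mol/L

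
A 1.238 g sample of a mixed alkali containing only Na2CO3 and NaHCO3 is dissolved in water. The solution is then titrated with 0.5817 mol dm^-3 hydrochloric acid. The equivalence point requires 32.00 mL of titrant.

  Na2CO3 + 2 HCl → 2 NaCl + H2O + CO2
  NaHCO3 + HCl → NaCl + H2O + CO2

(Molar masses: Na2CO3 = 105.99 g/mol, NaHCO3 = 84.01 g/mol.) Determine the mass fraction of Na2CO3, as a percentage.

n(HCl) = 0.03200 × 0.5817 = 0.01861 mol
Let x = n(Na2CO3), y = n(NaHCO3).
Titrant: 2x + 1y = 0.01861;  mass: 105.99x + 84.01y = 1.238
Solving, x = 5.252 × 10^-3 mol, y = 8.110 × 10^-3 mol
mass of Na2CO3 = 5.252 × 10^-3 × 105.99 = 0.5567 g
% Na2CO3 = 0.5567 / 1.238 × 100 = 44.97 %

44.97 %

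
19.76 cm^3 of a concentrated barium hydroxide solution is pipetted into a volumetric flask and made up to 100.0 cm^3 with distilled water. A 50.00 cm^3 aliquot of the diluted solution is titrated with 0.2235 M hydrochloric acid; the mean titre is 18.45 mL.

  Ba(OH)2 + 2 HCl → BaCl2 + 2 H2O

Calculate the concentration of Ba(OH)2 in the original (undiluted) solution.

0.2087 M

n(HCl) = 0.01845 × 0.2235 = 4.124 × 10^-3 mol
From the 1:2 ratio, n(Ba(OH)2) in the aliquot = 1/2 × 4.124 × 10^-3 = 2.062 × 10^-3 mol
[Ba(OH)2]_dilute = 2.062 × 10^-3 / 0.05000 = 0.04124 mol/L
Dilution factor = 100.0 / 19.76 = 5.061
[Ba(OH)2]_stock = 0.04124 × 5.061 = 0.2087 mol/L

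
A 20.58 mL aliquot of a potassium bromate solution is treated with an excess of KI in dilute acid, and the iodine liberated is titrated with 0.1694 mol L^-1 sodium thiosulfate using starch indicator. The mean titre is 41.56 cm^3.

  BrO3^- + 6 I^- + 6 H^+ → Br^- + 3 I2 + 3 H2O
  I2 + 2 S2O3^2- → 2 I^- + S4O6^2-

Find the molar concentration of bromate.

n(S2O3^2-) = 0.04156 × 0.1694 = 7.040 × 10^-3 mol
n(I2) = n(S2O3^2-)/2 = 3.520 × 10^-3 mol
From the 1:3 ratio, n(BrO3^-) in the aliquot = 1/3 × 3.520 × 10^-3 = 1.173 × 10^-3 mol
[BrO3^-] = 1.173 × 10^-3 / 0.02058 = 0.05702 mol/L

0.05702 mol/L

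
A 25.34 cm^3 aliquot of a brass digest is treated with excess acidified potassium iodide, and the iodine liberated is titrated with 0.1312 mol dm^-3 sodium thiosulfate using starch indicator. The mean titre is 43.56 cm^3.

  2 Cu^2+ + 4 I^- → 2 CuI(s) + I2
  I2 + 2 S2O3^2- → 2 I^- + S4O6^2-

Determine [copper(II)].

0.2255 mol/L

n(S2O3^2-) = 0.04356 × 0.1312 = 5.715 × 10^-3 mol
n(I2) = n(S2O3^2-)/2 = 2.858 × 10^-3 mol
From the 2:1 ratio, n(Cu2+) in the aliquot = 2/1 × 2.858 × 10^-3 = 5.715 × 10^-3 mol
[Cu2+] = 5.715 × 10^-3 / 0.02534 = 0.2255 mol/L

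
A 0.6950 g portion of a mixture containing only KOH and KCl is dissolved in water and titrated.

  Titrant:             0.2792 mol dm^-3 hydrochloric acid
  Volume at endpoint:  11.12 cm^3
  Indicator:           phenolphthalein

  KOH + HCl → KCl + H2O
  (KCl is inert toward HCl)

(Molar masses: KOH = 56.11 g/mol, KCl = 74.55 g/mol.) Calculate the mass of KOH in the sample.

0.1742 g

n(HCl) = 0.01112 × 0.2792 = 3.105 × 10^-3 mol
Let x = n(KOH), y = n(KCl).
Titrant: 1x = 3.105 × 10^-3;  mass: 56.11x + 74.55y = 0.6950
Solving, x = 3.105 × 10^-3 mol, y = 6.986 × 10^-3 mol
mass of KOH = 3.105 × 10^-3 × 56.11 = 0.1742 g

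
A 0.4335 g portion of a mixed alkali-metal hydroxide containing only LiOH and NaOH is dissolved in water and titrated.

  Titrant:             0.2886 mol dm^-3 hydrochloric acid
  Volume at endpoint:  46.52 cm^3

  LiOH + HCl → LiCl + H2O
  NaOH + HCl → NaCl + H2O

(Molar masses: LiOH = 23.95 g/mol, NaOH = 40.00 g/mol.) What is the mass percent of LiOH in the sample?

n(HCl) = 0.04652 × 0.2886 = 0.01343 mol
Let x = n(LiOH), y = n(NaOH).
Titrant: 1x + 1y = 0.01343;  mass: 23.95x + 40.00y = 0.4335
Solving, x = 6.450 × 10^-3 mol, y = 6.975 × 10^-3 mol
mass of LiOH = 6.450 × 10^-3 × 23.95 = 0.1545 g
% LiOH = 0.1545 / 0.4335 × 100 = 35.64 %

35.64 %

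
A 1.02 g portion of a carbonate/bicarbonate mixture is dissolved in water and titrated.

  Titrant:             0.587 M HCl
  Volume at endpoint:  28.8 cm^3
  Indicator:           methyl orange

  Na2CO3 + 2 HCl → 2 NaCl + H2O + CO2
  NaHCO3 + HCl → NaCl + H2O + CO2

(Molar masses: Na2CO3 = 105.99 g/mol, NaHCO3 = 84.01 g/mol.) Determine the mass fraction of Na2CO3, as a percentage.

67.0 %

n(HCl) = 0.0288 × 0.587 = 0.0169 mol
Let x = n(Na2CO3), y = n(NaHCO3).
Titrant: 2x + 1y = 0.0169;  mass: 105.99x + 84.01y = 1.02
Solving, x = 6.45 × 10^-3 mol, y = 4.00 × 10^-3 mol
mass of Na2CO3 = 6.45 × 10^-3 × 105.99 = 0.684 g
% Na2CO3 = 0.684 / 1.02 × 100 = 67.0 %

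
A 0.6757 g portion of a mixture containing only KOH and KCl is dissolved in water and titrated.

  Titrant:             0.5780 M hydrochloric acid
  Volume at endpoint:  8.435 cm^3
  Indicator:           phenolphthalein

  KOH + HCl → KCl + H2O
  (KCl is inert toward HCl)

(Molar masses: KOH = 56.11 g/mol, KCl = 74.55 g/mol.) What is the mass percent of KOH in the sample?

40.49 %

n(HCl) = 0.008435 × 0.5780 = 4.875 × 10^-3 mol
Let x = n(KOH), y = n(KCl).
Titrant: 1x = 4.875 × 10^-3;  mass: 56.11x + 74.55y = 0.6757
Solving, x = 4.875 × 10^-3 mol, y = 5.394 × 10^-3 mol
mass of KOH = 4.875 × 10^-3 × 56.11 = 0.2736 g
% KOH = 0.2736 / 0.6757 × 100 = 40.49 %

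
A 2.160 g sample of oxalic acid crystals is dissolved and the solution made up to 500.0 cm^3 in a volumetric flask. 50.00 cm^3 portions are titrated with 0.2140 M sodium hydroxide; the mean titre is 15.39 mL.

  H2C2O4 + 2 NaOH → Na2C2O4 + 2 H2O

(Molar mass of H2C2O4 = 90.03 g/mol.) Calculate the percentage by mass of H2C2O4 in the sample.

n(NaOH) per titration = 0.01539 × 0.2140 = 3.293 × 10^-3 mol
From the 1:2 ratio, n(H2C2O4) in each aliquot = 1/2 × 3.293 × 10^-3 = 1.647 × 10^-3 mol
n(H2C2O4) in the whole flask = 1.647 × 10^-3 × 500.0/50.00 = 0.01647 mol
mass of H2C2O4 = 0.01647 × 90.03 = 1.483 g
% H2C2O4 = 1.483 / 2.160 × 100 = 68.64 %

68.64 %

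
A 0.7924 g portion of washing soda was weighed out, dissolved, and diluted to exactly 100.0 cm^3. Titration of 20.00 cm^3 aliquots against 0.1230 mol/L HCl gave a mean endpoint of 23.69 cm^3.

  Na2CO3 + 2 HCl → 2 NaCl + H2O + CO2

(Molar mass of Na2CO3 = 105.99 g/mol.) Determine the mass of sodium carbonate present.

0.7721 g

n(HCl) per titration = 0.02369 × 0.1230 = 2.914 × 10^-3 mol
From the 1:2 ratio, n(Na2CO3) in each aliquot = 1/2 × 2.914 × 10^-3 = 1.457 × 10^-3 mol
n(Na2CO3) in the whole flask = 1.457 × 10^-3 × 100.0/20.00 = 7.285 × 10^-3 mol
mass of Na2CO3 = 7.285 × 10^-3 × 105.99 = 0.7721 g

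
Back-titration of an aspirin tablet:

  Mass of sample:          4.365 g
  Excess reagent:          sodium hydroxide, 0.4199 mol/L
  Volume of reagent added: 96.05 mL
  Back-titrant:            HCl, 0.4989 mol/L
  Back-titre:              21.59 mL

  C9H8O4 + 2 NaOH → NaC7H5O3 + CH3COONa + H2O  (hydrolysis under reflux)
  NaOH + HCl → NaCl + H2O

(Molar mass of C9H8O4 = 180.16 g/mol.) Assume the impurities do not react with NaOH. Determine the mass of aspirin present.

2.663 g

n(NaOH) added = 0.09605 × 0.4199 = 0.04033 mol
n(HCl) used in back-titration = 0.02159 × 0.4989 = 0.01077 mol
n(NaOH) left over = 0.01077 mol (1:1 ratio)
n(NaOH) consumed by analyte = 0.04033 − 0.01077 = 0.02956 mol
From the 1:2 ratio, n(C9H8O4) = 1/2 × 0.02956 = 0.01478 mol
mass of C9H8O4 = 0.01478 × 180.16 = 2.663 g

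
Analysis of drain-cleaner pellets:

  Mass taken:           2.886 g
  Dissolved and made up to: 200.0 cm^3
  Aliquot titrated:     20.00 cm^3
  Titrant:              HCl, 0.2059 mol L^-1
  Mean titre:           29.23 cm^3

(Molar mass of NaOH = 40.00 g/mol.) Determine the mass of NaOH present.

NaOH + HCl → NaCl + H2O
n(HCl) per titration = 0.02923 × 0.2059 = 6.018 × 10^-3 mol
n(NaOH) in each aliquot = 6.018 × 10^-3 mol (1:1 ratio)
n(NaOH) in the whole flask = 6.018 × 10^-3 × 200.0/20.00 = 0.06018 mol
mass of NaOH = 0.06018 × 40.00 = 2.407 g

2.407 g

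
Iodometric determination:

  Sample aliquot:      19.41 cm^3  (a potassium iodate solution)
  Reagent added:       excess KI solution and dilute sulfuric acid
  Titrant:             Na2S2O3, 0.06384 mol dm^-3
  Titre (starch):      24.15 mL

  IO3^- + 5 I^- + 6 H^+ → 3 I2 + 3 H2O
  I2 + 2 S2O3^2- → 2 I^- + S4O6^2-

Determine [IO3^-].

0.01324 mol/L

n(S2O3^2-) = 0.02415 × 0.06384 = 1.542 × 10^-3 mol
n(I2) = n(S2O3^2-)/2 = 7.709 × 10^-4 mol
From the 1:3 ratio, n(IO3^-) in the aliquot = 1/3 × 7.709 × 10^-4 = 2.570 × 10^-4 mol
[IO3^-] = 2.570 × 10^-4 / 0.01941 = 0.01324 mol/L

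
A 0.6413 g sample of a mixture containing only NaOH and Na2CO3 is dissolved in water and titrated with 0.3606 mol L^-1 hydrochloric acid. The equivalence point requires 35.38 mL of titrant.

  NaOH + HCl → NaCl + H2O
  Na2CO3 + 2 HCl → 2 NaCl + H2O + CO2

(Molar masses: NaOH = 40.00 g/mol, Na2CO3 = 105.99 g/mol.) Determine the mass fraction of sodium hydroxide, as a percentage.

16.71 %

n(HCl) = 0.03538 × 0.3606 = 0.01276 mol
Let x = n(NaOH), y = n(Na2CO3).
Titrant: 1x + 2y = 0.01276;  mass: 40.00x + 105.99y = 0.6413
Solving, x = 2.679 × 10^-3 mol, y = 5.040 × 10^-3 mol
mass of NaOH = 2.679 × 10^-3 × 40.00 = 0.1072 g
% NaOH = 0.1072 / 0.6413 × 100 = 16.71 %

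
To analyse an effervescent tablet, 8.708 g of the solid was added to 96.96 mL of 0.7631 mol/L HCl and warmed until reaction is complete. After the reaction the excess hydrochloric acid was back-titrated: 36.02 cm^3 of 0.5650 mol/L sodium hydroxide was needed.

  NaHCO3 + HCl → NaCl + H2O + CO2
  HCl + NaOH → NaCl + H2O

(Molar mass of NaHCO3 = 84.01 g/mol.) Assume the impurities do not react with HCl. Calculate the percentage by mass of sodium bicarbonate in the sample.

n(HCl) added = 0.09696 × 0.7631 = 0.07399 mol
n(NaOH) used in back-titration = 0.03602 × 0.5650 = 0.02035 mol
n(HCl) left over = 0.02035 mol (1:1 ratio)
n(HCl) consumed by analyte = 0.07399 − 0.02035 = 0.05364 mol
n(NaHCO3) = 0.05364 mol (1:1 ratio)
mass of NaHCO3 = 0.05364 × 84.01 = 4.506 g
% NaHCO3 = 4.506 / 8.708 × 100 = 51.75 %

51.75 %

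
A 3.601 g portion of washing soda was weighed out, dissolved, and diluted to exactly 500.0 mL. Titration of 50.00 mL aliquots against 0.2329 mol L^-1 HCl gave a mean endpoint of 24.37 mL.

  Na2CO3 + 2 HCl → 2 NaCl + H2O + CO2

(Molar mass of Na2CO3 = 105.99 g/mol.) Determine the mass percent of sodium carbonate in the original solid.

n(HCl) per titration = 0.02437 × 0.2329 = 5.676 × 10^-3 mol
From the 1:2 ratio, n(Na2CO3) in each aliquot = 1/2 × 5.676 × 10^-3 = 2.838 × 10^-3 mol
n(Na2CO3) in the whole flask = 2.838 × 10^-3 × 500.0/50.00 = 0.02838 mol
mass of Na2CO3 = 0.02838 × 105.99 = 3.008 g
% Na2CO3 = 3.008 / 3.601 × 100 = 83.53 %

83.53 %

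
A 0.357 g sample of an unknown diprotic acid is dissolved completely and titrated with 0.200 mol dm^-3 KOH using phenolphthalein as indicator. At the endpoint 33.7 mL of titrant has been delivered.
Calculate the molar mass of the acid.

n(KOH) = 0.0337 L × 0.200 mol/L = 6.74 × 10^-3 mol
From the 1:2 ratio, n(H2A) = 1/2 × 6.74 × 10^-3 = 3.37 × 10^-3 mol
M = m / n = 0.357 g / 3.37 × 10^-3 mol = 106 g/mol

106 g/mol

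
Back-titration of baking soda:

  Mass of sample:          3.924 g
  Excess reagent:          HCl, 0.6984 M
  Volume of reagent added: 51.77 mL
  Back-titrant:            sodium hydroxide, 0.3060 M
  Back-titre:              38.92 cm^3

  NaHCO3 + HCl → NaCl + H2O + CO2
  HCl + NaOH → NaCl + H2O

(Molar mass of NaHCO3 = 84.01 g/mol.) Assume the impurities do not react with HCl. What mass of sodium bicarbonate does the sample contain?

2.037 g

n(HCl) added = 0.05177 × 0.6984 = 0.03616 mol
n(NaOH) used in back-titration = 0.03892 × 0.3060 = 0.01191 mol
n(HCl) left over = 0.01191 mol (1:1 ratio)
n(HCl) consumed by analyte = 0.03616 − 0.01191 = 0.02425 mol
n(NaHCO3) = 0.02425 mol (1:1 ratio)
mass of NaHCO3 = 0.02425 × 84.01 = 2.037 g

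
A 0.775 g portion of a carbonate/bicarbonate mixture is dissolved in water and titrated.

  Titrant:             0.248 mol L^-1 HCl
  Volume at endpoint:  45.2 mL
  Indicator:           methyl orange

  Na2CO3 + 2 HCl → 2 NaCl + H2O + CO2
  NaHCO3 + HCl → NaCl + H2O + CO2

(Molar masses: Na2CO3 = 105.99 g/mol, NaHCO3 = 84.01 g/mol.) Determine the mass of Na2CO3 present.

0.285 g

n(HCl) = 0.0452 × 0.248 = 0.0112 mol
Let x = n(Na2CO3), y = n(NaHCO3).
Titrant: 2x + 1y = 0.0112;  mass: 105.99x + 84.01y = 0.775
Solving, x = 2.69 × 10^-3 mol, y = 5.83 × 10^-3 mol
mass of Na2CO3 = 2.69 × 10^-3 × 105.99 = 0.285 g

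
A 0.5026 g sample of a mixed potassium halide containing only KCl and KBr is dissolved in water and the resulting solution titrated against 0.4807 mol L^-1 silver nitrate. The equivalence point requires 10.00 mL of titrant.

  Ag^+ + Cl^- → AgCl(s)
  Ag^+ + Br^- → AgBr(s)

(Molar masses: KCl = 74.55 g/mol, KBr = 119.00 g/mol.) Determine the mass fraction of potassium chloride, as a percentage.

n(AgNO3) = 0.01000 × 0.4807 = 4.807 × 10^-3 mol
Let x = n(KCl), y = n(KBr).
Titrant: 1x + 1y = 4.807 × 10^-3;  mass: 74.55x + 119.00y = 0.5026
Solving, x = 1.562 × 10^-3 mol, y = 3.245 × 10^-3 mol
mass of KCl = 1.562 × 10^-3 × 74.55 = 0.1165 g
% KCl = 0.1165 / 0.5026 × 100 = 23.17 %

23.17 %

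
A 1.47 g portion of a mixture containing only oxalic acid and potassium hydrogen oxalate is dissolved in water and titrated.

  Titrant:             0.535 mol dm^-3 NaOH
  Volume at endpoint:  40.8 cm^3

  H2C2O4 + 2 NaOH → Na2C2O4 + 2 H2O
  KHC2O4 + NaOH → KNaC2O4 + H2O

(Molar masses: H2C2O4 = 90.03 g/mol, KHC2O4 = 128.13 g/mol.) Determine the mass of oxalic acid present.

n(NaOH) = 0.0408 × 0.535 = 0.0218 mol
Let x = n(H2C2O4), y = n(KHC2O4).
Titrant: 2x + 1y = 0.0218;  mass: 90.03x + 128.13y = 1.47
Solving, x = 7.98 × 10^-3 mol, y = 5.86 × 10^-3 mol
mass of H2C2O4 = 7.98 × 10^-3 × 90.03 = 0.719 g

0.719 g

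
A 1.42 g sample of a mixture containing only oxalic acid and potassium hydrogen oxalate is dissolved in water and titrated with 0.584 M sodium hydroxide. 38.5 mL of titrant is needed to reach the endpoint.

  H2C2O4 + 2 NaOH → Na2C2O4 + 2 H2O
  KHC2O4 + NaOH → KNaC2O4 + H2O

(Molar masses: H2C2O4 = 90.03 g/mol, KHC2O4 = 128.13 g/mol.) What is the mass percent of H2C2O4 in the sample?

55.7 %

n(NaOH) = 0.0385 × 0.584 = 0.0225 mol
Let x = n(H2C2O4), y = n(KHC2O4).
Titrant: 2x + 1y = 0.0225;  mass: 90.03x + 128.13y = 1.42
Solving, x = 8.79 × 10^-3 mol, y = 4.91 × 10^-3 mol
mass of H2C2O4 = 8.79 × 10^-3 × 90.03 = 0.791 g
% H2C2O4 = 0.791 / 1.42 × 100 = 55.7 %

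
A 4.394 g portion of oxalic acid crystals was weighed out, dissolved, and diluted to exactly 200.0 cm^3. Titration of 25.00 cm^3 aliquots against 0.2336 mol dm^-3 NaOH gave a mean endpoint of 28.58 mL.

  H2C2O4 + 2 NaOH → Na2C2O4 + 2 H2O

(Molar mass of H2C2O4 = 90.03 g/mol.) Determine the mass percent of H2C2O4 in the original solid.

n(NaOH) per titration = 0.02858 × 0.2336 = 6.676 × 10^-3 mol
From the 1:2 ratio, n(H2C2O4) in each aliquot = 1/2 × 6.676 × 10^-3 = 3.338 × 10^-3 mol
n(H2C2O4) in the whole flask = 3.338 × 10^-3 × 200.0/25.00 = 0.02671 mol
mass of H2C2O4 = 0.02671 × 90.03 = 2.404 g
% H2C2O4 = 2.404 / 4.394 × 100 = 54.72 %

54.72 %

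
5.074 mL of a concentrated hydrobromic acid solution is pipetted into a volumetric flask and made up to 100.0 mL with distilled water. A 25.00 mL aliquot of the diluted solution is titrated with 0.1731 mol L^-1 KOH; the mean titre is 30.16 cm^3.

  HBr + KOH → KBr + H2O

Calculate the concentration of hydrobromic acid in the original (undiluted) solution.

n(KOH) = 0.03016 × 0.1731 = 5.221 × 10^-3 mol
n(HBr) in the aliquot = 5.221 × 10^-3 mol (1:1 ratio)
[HBr]_dilute = 5.221 × 10^-3 / 0.02500 = 0.2088 mol/L
Dilution factor = 100.0 / 5.074 = 19.71
[HBr]_stock = 0.2088 × 19.71 = 4.116 mol/L

4.116 mol/L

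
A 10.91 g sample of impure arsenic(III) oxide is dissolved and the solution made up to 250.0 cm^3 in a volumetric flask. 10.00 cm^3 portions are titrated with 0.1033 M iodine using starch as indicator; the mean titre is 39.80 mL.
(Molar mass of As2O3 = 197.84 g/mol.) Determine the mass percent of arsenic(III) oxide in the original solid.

93.19 %

As2O3 + 2 I2 + 2 H2O → As2O5 + 4 HI
n(I2) per titration = 0.03980 × 0.1033 = 4.111 × 10^-3 mol
From the 1:2 ratio, n(As2O3) in each aliquot = 1/2 × 4.111 × 10^-3 = 2.056 × 10^-3 mol
n(As2O3) in the whole flask = 2.056 × 10^-3 × 250.0/10.00 = 0.05139 mol
mass of As2O3 = 0.05139 × 197.84 = 10.17 g
% As2O3 = 10.17 / 10.91 × 100 = 93.19 %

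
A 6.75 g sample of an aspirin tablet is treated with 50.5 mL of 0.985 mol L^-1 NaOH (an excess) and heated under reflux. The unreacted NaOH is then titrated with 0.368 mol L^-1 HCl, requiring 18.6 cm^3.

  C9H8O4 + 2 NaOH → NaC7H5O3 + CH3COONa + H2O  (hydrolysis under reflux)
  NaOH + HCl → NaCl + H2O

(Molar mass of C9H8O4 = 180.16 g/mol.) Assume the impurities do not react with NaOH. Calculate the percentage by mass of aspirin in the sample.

n(NaOH) added = 0.0505 × 0.985 = 0.0497 mol
n(HCl) used in back-titration = 0.0186 × 0.368 = 6.84 × 10^-3 mol
n(NaOH) left over = 6.84 × 10^-3 mol (1:1 ratio)
n(NaOH) consumed by analyte = 0.0497 − 6.84 × 10^-3 = 0.0429 mol
From the 1:2 ratio, n(C9H8O4) = 1/2 × 0.0429 = 0.0214 mol
mass of C9H8O4 = 0.0214 × 180.16 = 3.86 g
% C9H8O4 = 3.86 / 6.75 × 100 = 57.2 %

57.2 %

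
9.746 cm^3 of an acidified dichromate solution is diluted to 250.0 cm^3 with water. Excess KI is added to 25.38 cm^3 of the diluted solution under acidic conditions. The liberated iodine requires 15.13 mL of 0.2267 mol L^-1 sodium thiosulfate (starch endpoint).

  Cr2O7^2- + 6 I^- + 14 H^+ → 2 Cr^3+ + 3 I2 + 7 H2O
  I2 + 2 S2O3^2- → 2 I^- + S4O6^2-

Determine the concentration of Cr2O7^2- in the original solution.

0.5778 mol/L

n(S2O3^2-) = 0.01513 × 0.2267 = 3.430 × 10^-3 mol
n(I2) = n(S2O3^2-)/2 = 1.715 × 10^-3 mol
From the 1:3 ratio, n(Cr2O7^2-) in the aliquot = 1/3 × 1.715 × 10^-3 = 5.717 × 10^-4 mol
[Cr2O7^2-]_dilute = 5.717 × 10^-4 / 0.02538 = 0.02252 mol/L
[Cr2O7^2-]_original = 0.02252 × 250.0/9.746 = 0.5778 mol/L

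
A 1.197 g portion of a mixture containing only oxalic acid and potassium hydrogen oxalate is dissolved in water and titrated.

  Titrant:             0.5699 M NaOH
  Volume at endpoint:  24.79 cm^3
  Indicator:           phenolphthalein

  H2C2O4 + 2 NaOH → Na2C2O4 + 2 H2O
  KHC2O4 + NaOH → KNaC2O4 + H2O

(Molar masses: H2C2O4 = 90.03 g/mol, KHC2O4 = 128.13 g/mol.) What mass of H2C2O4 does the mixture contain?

n(NaOH) = 0.02479 × 0.5699 = 0.01413 mol
Let x = n(H2C2O4), y = n(KHC2O4).
Titrant: 2x + 1y = 0.01413;  mass: 90.03x + 128.13y = 1.197
Solving, x = 3.689 × 10^-3 mol, y = 6.750 × 10^-3 mol
mass of H2C2O4 = 3.689 × 10^-3 × 90.03 = 0.3321 g

0.3321 g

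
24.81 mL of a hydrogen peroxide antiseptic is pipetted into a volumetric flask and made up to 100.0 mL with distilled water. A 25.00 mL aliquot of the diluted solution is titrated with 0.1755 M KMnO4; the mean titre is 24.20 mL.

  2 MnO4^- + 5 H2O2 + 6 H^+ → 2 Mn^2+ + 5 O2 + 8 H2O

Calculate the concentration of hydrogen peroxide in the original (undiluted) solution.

n(KMnO4) = 0.02420 × 0.1755 = 4.247 × 10^-3 mol
From the 5:2 ratio, n(H2O2) in the aliquot = 5/2 × 4.247 × 10^-3 = 0.01062 mol
[H2O2]_dilute = 0.01062 / 0.02500 = 0.4247 mol/L
Dilution factor = 100.0 / 24.81 = 4.031
[H2O2]_stock = 0.4247 × 4.031 = 1.712 mol/L

1.712 M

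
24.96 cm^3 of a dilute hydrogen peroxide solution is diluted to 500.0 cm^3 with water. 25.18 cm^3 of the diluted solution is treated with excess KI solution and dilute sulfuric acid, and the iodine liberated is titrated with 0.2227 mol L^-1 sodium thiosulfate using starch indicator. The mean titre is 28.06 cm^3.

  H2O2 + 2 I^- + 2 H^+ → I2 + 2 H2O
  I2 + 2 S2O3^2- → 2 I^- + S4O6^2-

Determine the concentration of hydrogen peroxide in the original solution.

n(S2O3^2-) = 0.02806 × 0.2227 = 6.249 × 10^-3 mol
n(I2) = n(S2O3^2-)/2 = 3.124 × 10^-3 mol
n(H2O2) in the aliquot = 3.124 × 10^-3 mol (1:1 ratio)
[H2O2]_dilute = 3.124 × 10^-3 / 0.02518 = 0.1241 mol/L
[H2O2]_original = 0.1241 × 500.0/24.96 = 2.486 mol/L

2.486 mol/L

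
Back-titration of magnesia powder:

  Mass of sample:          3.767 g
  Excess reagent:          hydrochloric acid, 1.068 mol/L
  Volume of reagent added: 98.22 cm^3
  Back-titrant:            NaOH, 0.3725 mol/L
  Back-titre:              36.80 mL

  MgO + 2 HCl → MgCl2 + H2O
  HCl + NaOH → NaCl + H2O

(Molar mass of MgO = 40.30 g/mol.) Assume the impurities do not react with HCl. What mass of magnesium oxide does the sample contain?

1.837 g

n(HCl) added = 0.09822 × 1.068 = 0.1049 mol
n(NaOH) used in back-titration = 0.03680 × 0.3725 = 0.01371 mol
n(HCl) left over = 0.01371 mol (1:1 ratio)
n(HCl) consumed by analyte = 0.1049 − 0.01371 = 0.09119 mol
From the 1:2 ratio, n(MgO) = 1/2 × 0.09119 = 0.04560 mol
mass of MgO = 0.04560 × 40.30 = 1.837 g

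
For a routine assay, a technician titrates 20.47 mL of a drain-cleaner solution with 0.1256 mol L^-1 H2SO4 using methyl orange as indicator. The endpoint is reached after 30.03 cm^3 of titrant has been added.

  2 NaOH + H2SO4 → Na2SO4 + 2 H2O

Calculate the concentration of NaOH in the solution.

n(H2SO4) = 0.03003 L × 0.1256 mol/L = 3.772 × 10^-3 mol
From the 2:1 mole ratio, n(NaOH) = 2/1 × 3.772 × 10^-3 = 7.544 × 10^-3 mol
[NaOH] = 7.544 × 10^-3 mol / 0.02047 L = 0.3685 mol/L

0.3685 mol/L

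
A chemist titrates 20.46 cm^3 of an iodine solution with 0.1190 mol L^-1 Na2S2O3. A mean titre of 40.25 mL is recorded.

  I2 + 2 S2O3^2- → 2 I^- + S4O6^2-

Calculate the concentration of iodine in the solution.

0.1171 mol/L

n(Na2S2O3) = 0.04025 L × 0.1190 mol/L = 4.790 × 10^-3 mol
From the 1:2 mole ratio, n(I2) = 1/2 × 4.790 × 10^-3 = 2.395 × 10^-3 mol
[I2] = 2.395 × 10^-3 mol / 0.02046 L = 0.1171 mol/L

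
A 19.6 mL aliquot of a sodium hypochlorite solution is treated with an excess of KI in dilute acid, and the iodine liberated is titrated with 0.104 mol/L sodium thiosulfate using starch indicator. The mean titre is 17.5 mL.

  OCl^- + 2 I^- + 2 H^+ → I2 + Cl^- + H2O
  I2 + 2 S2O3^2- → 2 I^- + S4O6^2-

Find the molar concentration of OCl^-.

n(S2O3^2-) = 0.0175 × 0.104 = 1.82 × 10^-3 mol
n(I2) = n(S2O3^2-)/2 = 9.10 × 10^-4 mol
n(OCl^-) in the aliquot = 9.10 × 10^-4 mol (1:1 ratio)
[OCl^-] = 9.10 × 10^-4 / 0.0196 = 0.0464 mol/L

0.0464 mol/L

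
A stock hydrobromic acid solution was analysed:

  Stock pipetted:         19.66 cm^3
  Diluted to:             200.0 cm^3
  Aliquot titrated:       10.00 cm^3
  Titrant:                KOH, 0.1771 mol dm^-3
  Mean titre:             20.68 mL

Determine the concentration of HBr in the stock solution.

3.726 mol/L

HBr + KOH → KBr + H2O
n(KOH) = 0.02068 × 0.1771 = 3.662 × 10^-3 mol
n(HBr) in the aliquot = 3.662 × 10^-3 mol (1:1 ratio)
[HBr]_dilute = 3.662 × 10^-3 / 0.01000 = 0.3662 mol/L
Dilution factor = 200.0 / 19.66 = 10.17
[HBr]_stock = 0.3662 × 10.17 = 3.726 mol/L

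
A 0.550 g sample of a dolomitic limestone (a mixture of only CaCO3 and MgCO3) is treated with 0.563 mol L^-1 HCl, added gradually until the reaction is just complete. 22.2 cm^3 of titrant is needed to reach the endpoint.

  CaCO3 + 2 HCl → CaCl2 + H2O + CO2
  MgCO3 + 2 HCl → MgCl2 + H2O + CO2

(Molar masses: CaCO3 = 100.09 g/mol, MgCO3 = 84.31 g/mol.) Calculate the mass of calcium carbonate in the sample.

n(HCl) = 0.0222 × 0.563 = 0.0125 mol
Let x = n(CaCO3), y = n(MgCO3).
Titrant: 2x + 2y = 0.0125;  mass: 100.09x + 84.31y = 0.550
Solving, x = 1.47 × 10^-3 mol, y = 4.78 × 10^-3 mol
mass of CaCO3 = 1.47 × 10^-3 × 100.09 = 0.147 g

0.147 g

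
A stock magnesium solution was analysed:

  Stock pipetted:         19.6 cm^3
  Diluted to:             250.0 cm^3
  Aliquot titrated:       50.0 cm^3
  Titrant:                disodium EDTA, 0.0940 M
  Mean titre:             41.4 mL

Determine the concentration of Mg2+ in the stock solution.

0.993 M

Mg^2+ + EDTA^4- → [Mg(EDTA)]^2-
n(EDTA) = 0.0414 × 0.0940 = 3.89 × 10^-3 mol
n(Mg2+) in the aliquot = 3.89 × 10^-3 mol (1:1 ratio)
[Mg2+]_dilute = 3.89 × 10^-3 / 0.0500 = 0.0778 mol/L
Dilution factor = 250.0 / 19.6 = 12.76
[Mg2+]_stock = 0.0778 × 12.76 = 0.993 mol/L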